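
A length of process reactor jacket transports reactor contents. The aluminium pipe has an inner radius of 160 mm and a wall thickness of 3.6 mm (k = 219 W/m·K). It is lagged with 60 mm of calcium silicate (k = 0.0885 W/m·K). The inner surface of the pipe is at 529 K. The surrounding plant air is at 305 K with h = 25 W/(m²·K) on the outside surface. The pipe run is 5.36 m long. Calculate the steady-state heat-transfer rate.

Q ≈ 2030 W

For a radial system each layer contributes R = ln(r_out/r_in)/(2πkL); films add R = 1/(hA).
R_aluminium pipe wall = ln(163.6/160)/(2π×219×5.36) = 3.017×10^-6 K/W
R_calcium silicate = ln(223.6/163.6)/(2π×0.0885×5.36) = 0.1048 K/W
R_outer film = 1/(h_o·2πr_oL) = 1/(25×2π×0.2236×5.36) = 0.005312 K/W
R_total = 0.1101 K/W
Q = ΔT/R_total = 224/0.1101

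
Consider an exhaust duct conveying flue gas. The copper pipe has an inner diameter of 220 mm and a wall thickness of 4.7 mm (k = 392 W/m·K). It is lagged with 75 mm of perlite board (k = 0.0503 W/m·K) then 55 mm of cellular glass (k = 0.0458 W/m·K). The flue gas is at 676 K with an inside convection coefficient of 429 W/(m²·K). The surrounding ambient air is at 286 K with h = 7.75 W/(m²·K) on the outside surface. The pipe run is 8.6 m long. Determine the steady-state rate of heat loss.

Treating each annulus and film as a series resistance:
R_inner film = 1/(h_i·2πr₁L) = 1/(429×2π×0.11×8.6) = 3.922×10^-4 K/W
R_copper pipe wall = ln(114.7/110)/(2π×392×8.6) = 1.975×10^-6 K/W
R_perlite board = ln(189.7/114.7)/(2π×0.0503×8.6) = 0.1851 K/W
R_cellular glass = ln(244.7/189.7)/(2π×0.0458×8.6) = 0.1029 K/W
R_outer film = 1/(h_o·2πr_oL) = 1/(7.75×2π×0.2447×8.6) = 0.009759 K/W
R_total = 0.2981 K/W
Q = ΔT/R_total = 390/0.2981

Q ≈ 1310 W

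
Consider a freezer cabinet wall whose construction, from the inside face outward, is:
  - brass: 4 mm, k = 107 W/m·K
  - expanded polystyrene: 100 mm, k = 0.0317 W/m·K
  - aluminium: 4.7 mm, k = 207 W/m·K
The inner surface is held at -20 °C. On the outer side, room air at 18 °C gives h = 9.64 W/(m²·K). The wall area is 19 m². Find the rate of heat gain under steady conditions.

Using the resistance-network approach (series):
R_brass = L/(kA) = 0.004/(107×19) = 1.968×10^-6 K/W
R_expanded polystyrene = L/(kA) = 0.1/(0.0317×19) = 0.166 K/W
R_aluminium = L/(kA) = 0.0047/(207×19) = 1.195×10^-6 K/W
R_outer film = 1/(h_o·A) = 1/(9.64×19) = 0.00546 K/W
R_total = 0.1715 K/W
Q = ΔT / R_total = 38 / 0.1715

Q ≈ 222 W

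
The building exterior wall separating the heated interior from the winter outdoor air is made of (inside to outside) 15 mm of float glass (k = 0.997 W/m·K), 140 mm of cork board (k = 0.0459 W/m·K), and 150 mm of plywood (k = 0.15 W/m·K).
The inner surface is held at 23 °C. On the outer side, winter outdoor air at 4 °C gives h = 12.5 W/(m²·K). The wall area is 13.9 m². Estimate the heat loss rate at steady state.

Q ≈ 63.7 W

Model the wall as resistances in series:
R_float glass = L/(kA) = 0.015/(0.997×13.9) = 0.001082 K/W
R_cork board = L/(kA) = 0.14/(0.0459×13.9) = 0.2194 K/W
R_plywood = L/(kA) = 0.15/(0.15×13.9) = 0.07194 K/W
R_outer film = 1/(h_o·A) = 1/(12.5×13.9) = 0.005755 K/W
R_total = 0.2982 K/W
Q = ΔT / R_total = 19 / 0.2982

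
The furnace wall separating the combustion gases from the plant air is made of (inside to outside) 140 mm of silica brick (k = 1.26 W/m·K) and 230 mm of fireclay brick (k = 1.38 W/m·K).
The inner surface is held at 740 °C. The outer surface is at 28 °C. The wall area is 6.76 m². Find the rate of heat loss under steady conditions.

Q ≈ 17300 W

Model the wall as resistances in series:
R_silica brick = L/(kA) = 0.14/(1.26×6.76) = 0.01644 K/W
R_fireclay brick = L/(kA) = 0.23/(1.38×6.76) = 0.02465 K/W
R_total = 0.04109 K/W
Q = ΔT / R_total = 712 / 0.04109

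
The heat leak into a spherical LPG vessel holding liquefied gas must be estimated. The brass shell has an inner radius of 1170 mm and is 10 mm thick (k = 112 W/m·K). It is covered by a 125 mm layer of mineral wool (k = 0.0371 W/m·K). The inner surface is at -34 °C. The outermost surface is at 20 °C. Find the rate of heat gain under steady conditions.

Spherical conduction: R = (1/r_in − 1/r_out)/(4πk) per layer; series-sum.
R_brass shell = (1/1.17 − 1/1.18)/(4π×112) = 5.146×10^-6 K/W
R_mineral wool = (1/1.18 − 1/1.305)/(4π×0.0371) = 0.1741 K/W
R_total = 0.1741 K/W
Q = ΔT/R_total = 54/0.1741

Q ≈ 310 W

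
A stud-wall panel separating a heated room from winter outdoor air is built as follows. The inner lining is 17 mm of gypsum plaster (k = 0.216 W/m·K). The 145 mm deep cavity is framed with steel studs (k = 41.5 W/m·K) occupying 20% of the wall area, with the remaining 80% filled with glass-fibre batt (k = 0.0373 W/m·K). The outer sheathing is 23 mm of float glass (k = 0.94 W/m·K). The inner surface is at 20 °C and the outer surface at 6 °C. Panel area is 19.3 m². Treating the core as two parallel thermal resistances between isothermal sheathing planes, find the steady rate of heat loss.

Q ≈ 2240 W

Sheathing layers in series; stud and cavity paths in parallel between them.
R_inner = 0.017/(0.216×19.3) = 0.004078 K/W
R_stud  = 0.145/(41.5×0.2×19.3) = 9.052×10^-4 K/W
R_cav   = 0.145/(0.0373×0.8×19.3) = 0.2518 K/W
1/R_core = 1/R_stud + 1/R_cav → R_core = 9.019×10^-4 K/W
R_outer = 0.023/(0.94×19.3) = 0.001268 K/W
R_total = 0.006248 K/W
Q = ΔT/R_total = 14/0.006248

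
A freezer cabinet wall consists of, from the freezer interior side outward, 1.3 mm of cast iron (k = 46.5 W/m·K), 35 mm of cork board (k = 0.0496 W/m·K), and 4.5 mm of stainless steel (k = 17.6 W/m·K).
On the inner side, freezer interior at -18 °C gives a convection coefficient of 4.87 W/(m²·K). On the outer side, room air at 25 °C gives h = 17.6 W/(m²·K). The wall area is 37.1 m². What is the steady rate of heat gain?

Using the resistance-network approach (series):
R_inner film = 1/(h_i·A) = 1/(4.87×37.1) = 0.005535 K/W
R_cast iron = L/(kA) = 0.0013/(46.5×37.1) = 7.536×10^-7 K/W
R_cork board = L/(kA) = 0.035/(0.0496×37.1) = 0.01902 K/W
R_stainless steel = L/(kA) = 0.0045/(17.6×37.1) = 6.892×10^-6 K/W
R_outer film = 1/(h_o·A) = 1/(17.6×37.1) = 0.001531 K/W
R_total = 0.02609 K/W
Q = ΔT / R_total = 43 / 0.02609

Q ≈ 1650 W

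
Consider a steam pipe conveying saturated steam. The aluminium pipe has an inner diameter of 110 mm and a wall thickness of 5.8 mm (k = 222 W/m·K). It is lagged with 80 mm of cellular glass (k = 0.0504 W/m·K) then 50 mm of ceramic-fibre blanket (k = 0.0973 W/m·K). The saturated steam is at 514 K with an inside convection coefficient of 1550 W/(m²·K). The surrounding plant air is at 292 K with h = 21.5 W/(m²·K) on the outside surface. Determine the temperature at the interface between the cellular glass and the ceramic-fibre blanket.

T ≈ 329 K

For a radial system each layer contributes R = ln(r_out/r_in)/(2πkL); films add R = 1/(hA).
R_inner film = 1/(h_i·2πr₁L) = 1/(1550×2π×0.055×1) = 0.001867 K/W
R_aluminium pipe wall = ln(60.8/55)/(2π×222×1) = 7.188×10^-5 K/W
R_cellular glass = ln(140.8/60.8)/(2π×0.0504×1) = 2.652 K/W
R_ceramic-fibre blanket = ln(190.8/140.8)/(2π×0.0973×1) = 0.4971 K/W
R_outer film = 1/(h_o·2πr_oL) = 1/(21.5×2π×0.1908×1) = 0.0388 K/W
R_total = 3.19 K/W
Q = ΔT/R_total = 222/3.19
Q = 69.6 W/m
T_interface = T_inner − Q·ΣR(inner→interface) = 514 − 69.6×2.654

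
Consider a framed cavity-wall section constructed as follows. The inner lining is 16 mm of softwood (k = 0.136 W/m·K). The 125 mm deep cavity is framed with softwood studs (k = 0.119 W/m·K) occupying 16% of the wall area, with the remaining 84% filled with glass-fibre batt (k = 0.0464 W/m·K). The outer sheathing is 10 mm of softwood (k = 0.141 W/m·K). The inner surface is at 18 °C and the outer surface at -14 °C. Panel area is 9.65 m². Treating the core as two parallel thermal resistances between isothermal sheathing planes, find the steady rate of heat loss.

Sheathing layers in series; stud and cavity paths in parallel between them.
R_inner = 0.016/(0.136×9.65) = 0.01219 K/W
R_stud  = 0.125/(0.119×0.16×9.65) = 0.6803 K/W
R_cav   = 0.125/(0.0464×0.84×9.65) = 0.3323 K/W
1/R_core = 1/R_stud + 1/R_cav → R_core = 0.2233 K/W
R_outer = 0.01/(0.141×9.65) = 0.007349 K/W
R_total = 0.2428 K/W
Q = ΔT/R_total = 32/0.2428

Q ≈ 132 W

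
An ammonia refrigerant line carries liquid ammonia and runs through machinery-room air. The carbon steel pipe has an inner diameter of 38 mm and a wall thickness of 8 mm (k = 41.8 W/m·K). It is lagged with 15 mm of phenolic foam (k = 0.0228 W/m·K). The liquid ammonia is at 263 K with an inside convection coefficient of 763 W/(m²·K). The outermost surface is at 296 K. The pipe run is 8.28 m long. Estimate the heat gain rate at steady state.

Cylindrical conduction, so R = ln(r₂/r₁)/(2πkL) per layer, in series:
R_inner film = 1/(h_i·2πr₁L) = 1/(763×2π×0.019×8.28) = 0.001326 K/W
R_carbon steel pipe wall = ln(27/19)/(2π×41.8×8.28) = 1.616×10^-4 K/W
R_phenolic foam = ln(42/27)/(2π×0.0228×8.28) = 0.3725 K/W
R_total = 0.374 K/W
Q = ΔT/R_total = 33/0.374

Q ≈ 88.2 W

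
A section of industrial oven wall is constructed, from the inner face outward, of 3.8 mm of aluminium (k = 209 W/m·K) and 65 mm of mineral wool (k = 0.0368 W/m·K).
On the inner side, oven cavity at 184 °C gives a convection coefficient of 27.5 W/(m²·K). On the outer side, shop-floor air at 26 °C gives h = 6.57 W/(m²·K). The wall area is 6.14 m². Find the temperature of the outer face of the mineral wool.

Thermal resistances in series:
R_inner film = 1/(h_i·A) = 1/(27.5×6.14) = 0.005922 K/W
R_aluminium = L/(kA) = 0.0038/(209×6.14) = 2.961×10^-6 K/W
R_mineral wool = L/(kA) = 0.065/(0.0368×6.14) = 0.2877 K/W
R_outer film = 1/(h_o·A) = 1/(6.57×6.14) = 0.02479 K/W
R_total = 0.3184 K/W;  Q = ΔT/R_total = 158/0.3184 = 496.3 W
T_interface = T_inner − Q·ΣR(inner→interface) = 184 − 496×0.2936

T ≈ 38.3 °C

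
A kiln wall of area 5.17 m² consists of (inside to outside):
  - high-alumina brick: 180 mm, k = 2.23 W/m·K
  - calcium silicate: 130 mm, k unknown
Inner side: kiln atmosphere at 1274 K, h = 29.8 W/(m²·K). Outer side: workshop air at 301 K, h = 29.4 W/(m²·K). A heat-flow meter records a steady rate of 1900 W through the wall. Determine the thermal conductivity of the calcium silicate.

Model the wall as resistances in series:
R_inner film = 1/(h_i·A) = 1/(29.8×5.17) = 0.006491 K/W
R_high-alumina brick = L/(kA) = 0.18/(2.23×5.17) = 0.01561 K/W
R_outer film = 1/(h_o·A) = 1/(29.4×5.17) = 0.006579 K/W
Sum of known resistances R_other = 0.02868 K/W
Total R = ΔT/Q = 973/1900 = 0.5121 K/W
R_calcium silicate = R_total − R_other = 0.4834 K/W
k = L/(R·A) = 0.13/(0.4834×5.17)

k ≈ 0.052 W/(m·K)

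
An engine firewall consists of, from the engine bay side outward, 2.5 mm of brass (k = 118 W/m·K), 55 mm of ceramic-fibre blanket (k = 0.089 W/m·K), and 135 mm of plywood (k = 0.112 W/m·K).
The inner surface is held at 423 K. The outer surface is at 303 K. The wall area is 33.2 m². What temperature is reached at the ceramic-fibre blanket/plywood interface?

Using the resistance-network approach (series):
R_brass = L/(kA) = 0.0025/(118×33.2) = 6.381×10^-7 K/W
R_ceramic-fibre blanket = L/(kA) = 0.055/(0.089×33.2) = 0.01861 K/W
R_plywood = L/(kA) = 0.135/(0.112×33.2) = 0.03631 K/W
R_total = 0.05492 K/W;  Q = ΔT/R_total = 120/0.05492 = 2185 W
T_interface = T_inner − Q·ΣR(inner→interface) = 423 − 2180×0.01861

T ≈ 382 K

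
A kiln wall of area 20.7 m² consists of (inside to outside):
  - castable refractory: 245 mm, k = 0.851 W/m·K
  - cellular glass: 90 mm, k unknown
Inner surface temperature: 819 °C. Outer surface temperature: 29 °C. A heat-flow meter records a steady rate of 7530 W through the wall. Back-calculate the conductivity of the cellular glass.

k ≈ 0.0478 W/(m·K)

Series thermal resistances:
R_castable refractory = L/(kA) = 0.245/(0.851×20.7) = 0.01391 K/W
Sum of known resistances R_other = 0.01391 K/W
Total R = ΔT/Q = 790/7530 = 0.1049 K/W
R_cellular glass = R_total − R_other = 0.09101 K/W
k = L/(R·A) = 0.09/(0.09101×20.7)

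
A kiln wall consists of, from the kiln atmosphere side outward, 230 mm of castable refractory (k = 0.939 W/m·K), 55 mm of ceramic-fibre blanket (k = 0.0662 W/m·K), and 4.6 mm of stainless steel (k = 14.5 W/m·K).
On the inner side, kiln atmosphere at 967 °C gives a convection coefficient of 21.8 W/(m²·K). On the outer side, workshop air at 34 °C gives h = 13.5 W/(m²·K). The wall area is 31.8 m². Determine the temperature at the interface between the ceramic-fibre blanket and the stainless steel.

T ≈ 92 °C

Treating each layer as a thermal resistance in series:
R_inner film = 1/(h_i·A) = 1/(21.8×31.8) = 0.001443 K/W
R_castable refractory = L/(kA) = 0.23/(0.939×31.8) = 0.007703 K/W
R_ceramic-fibre blanket = L/(kA) = 0.055/(0.0662×31.8) = 0.02613 K/W
R_stainless steel = L/(kA) = 0.0046/(14.5×31.8) = 9.976×10^-6 K/W
R_outer film = 1/(h_o·A) = 1/(13.5×31.8) = 0.002329 K/W
R_total = 0.03761 K/W;  Q = ΔT/R_total = 933/0.03761 = 24810 W
T_interface = T_inner − Q·ΣR(inner→interface) = 967 − 24800×0.03527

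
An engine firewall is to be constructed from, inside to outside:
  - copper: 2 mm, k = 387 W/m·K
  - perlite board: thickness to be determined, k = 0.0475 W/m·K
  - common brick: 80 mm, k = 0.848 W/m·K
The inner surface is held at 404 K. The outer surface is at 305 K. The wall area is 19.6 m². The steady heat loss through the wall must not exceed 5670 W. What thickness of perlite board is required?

L ≈ 11.8 mm

Series thermal resistances:
R_copper = L/(kA) = 0.002/(387×19.6) = 2.637×10^-7 K/W
R_common brick = L/(kA) = 0.08/(0.848×19.6) = 0.004813 K/W
Sum of the known resistances R_other = 0.004814 K/W
Required total resistance R_tot = ΔT/Q_allow = 99/5670 = 0.01746 K/W
R_perlite board = R_tot − R_other = 0.01265 K/W
L = R·k·A = 0.01265×0.0475×19.6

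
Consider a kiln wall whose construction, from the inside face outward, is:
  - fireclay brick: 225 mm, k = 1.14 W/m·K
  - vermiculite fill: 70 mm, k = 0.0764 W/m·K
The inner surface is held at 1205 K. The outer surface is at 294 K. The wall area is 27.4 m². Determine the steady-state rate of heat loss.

Q ≈ 22400 W

Series thermal resistances:
R_fireclay brick = L/(kA) = 0.225/(1.14×27.4) = 0.007203 K/W
R_vermiculite fill = L/(kA) = 0.07/(0.0764×27.4) = 0.03344 K/W
R_total = 0.04064 K/W
Q = ΔT / R_total = 911 / 0.04064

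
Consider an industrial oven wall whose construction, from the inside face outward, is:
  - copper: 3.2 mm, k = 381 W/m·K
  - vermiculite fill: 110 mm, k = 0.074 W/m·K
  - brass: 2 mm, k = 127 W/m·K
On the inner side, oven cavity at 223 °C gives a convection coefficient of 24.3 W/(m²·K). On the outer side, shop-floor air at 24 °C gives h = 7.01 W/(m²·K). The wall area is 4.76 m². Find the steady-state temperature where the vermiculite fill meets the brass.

Treating each layer as a thermal resistance in series:
R_inner film = 1/(h_i·A) = 1/(24.3×4.76) = 0.008645 K/W
R_copper = L/(kA) = 0.0032/(381×4.76) = 1.764×10^-6 K/W
R_vermiculite fill = L/(kA) = 0.11/(0.074×4.76) = 0.3123 K/W
R_brass = L/(kA) = 0.002/(127×4.76) = 3.308×10^-6 K/W
R_outer film = 1/(h_o·A) = 1/(7.01×4.76) = 0.02997 K/W
R_total = 0.3509 K/W;  Q = ΔT/R_total = 199/0.3509 = 567.1 W
T_interface = T_inner − Q·ΣR(inner→interface) = 223 − 567×0.3209

T ≈ 41 °C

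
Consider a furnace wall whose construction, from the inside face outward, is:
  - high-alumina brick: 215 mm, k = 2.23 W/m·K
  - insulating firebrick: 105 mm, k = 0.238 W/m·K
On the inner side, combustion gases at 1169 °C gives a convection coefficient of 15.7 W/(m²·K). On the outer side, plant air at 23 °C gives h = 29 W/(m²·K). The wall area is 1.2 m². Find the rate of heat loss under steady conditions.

Model the wall as resistances in series:
R_inner film = 1/(h_i·A) = 1/(15.7×1.2) = 0.05308 K/W
R_high-alumina brick = L/(kA) = 0.215/(2.23×1.2) = 0.08034 K/W
R_insulating firebrick = L/(kA) = 0.105/(0.238×1.2) = 0.3676 K/W
R_outer film = 1/(h_o·A) = 1/(29×1.2) = 0.02874 K/W
R_total = 0.5298 K/W
Q = ΔT / R_total = 1146 / 0.5298

Q ≈ 2160 W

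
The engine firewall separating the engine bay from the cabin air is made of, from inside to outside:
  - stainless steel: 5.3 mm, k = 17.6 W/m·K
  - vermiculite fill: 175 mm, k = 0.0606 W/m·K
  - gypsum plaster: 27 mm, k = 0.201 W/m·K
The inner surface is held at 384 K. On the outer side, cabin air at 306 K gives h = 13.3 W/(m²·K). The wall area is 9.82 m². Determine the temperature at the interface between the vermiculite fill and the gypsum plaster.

Series thermal resistances:
R_stainless steel = L/(kA) = 0.0053/(17.6×9.82) = 3.067×10^-5 K/W
R_vermiculite fill = L/(kA) = 0.175/(0.0606×9.82) = 0.2941 K/W
R_gypsum plaster = L/(kA) = 0.027/(0.201×9.82) = 0.01368 K/W
R_outer film = 1/(h_o·A) = 1/(13.3×9.82) = 0.007657 K/W
R_total = 0.3154 K/W;  Q = ΔT/R_total = 78/0.3154 = 247.3 W
T_interface = T_inner − Q·ΣR(inner→interface) = 384 − 247×0.2941

T ≈ 311 K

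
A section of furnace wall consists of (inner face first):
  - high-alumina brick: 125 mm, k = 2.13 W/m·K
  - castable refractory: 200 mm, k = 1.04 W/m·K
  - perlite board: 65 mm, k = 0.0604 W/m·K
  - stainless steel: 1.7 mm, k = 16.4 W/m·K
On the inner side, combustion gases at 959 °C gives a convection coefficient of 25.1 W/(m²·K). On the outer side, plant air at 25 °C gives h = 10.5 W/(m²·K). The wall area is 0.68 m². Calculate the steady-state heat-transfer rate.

Q ≈ 434 W

Using the resistance-network approach (series):
R_inner film = 1/(h_i·A) = 1/(25.1×0.68) = 0.05859 K/W
R_high-alumina brick = L/(kA) = 0.125/(2.13×0.68) = 0.0863 K/W
R_castable refractory = L/(kA) = 0.2/(1.04×0.68) = 0.2828 K/W
R_perlite board = L/(kA) = 0.065/(0.0604×0.68) = 1.583 K/W
R_stainless steel = L/(kA) = 0.0017/(16.4×0.68) = 1.524×10^-4 K/W
R_outer film = 1/(h_o·A) = 1/(10.5×0.68) = 0.1401 K/W
R_total = 2.15 K/W
Q = ΔT / R_total = 934 / 2.15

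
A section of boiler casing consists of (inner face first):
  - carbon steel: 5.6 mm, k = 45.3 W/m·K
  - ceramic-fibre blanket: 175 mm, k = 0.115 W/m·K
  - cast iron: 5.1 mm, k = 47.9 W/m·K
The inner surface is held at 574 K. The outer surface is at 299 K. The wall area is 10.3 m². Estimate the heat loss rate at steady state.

Using the resistance-network approach (series):
R_carbon steel = L/(kA) = 0.0056/(45.3×10.3) = 1.2×10^-5 K/W
R_ceramic-fibre blanket = L/(kA) = 0.175/(0.115×10.3) = 0.1477 K/W
R_cast iron = L/(kA) = 0.0051/(47.9×10.3) = 1.034×10^-5 K/W
R_total = 0.1478 K/W
Q = ΔT / R_total = 275 / 0.1478

Q ≈ 1860 W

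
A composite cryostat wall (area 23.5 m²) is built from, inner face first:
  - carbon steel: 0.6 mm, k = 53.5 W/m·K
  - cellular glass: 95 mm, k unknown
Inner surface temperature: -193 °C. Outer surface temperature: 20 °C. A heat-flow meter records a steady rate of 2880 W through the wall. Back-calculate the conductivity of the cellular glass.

Series thermal resistances:
R_carbon steel = L/(kA) = 0.0006/(53.5×23.5) = 4.772×10^-7 K/W
Sum of known resistances R_other = 4.772×10^-7 K/W
Total R = ΔT/Q = 213/2880 = 0.07396 K/W
R_cellular glass = R_total − R_other = 0.07396 K/W
k = L/(R·A) = 0.095/(0.07396×23.5)

k ≈ 0.0547 W/(m·K)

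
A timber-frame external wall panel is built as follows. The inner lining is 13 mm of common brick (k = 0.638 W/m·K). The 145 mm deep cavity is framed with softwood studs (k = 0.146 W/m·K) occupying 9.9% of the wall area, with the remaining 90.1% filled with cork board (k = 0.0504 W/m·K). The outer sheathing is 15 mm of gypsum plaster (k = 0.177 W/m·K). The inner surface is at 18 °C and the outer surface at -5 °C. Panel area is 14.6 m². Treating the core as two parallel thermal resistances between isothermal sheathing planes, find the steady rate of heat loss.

Q ≈ 133 W

Sheathing layers in series; stud and cavity paths in parallel between them.
R_inner = 0.013/(0.638×14.6) = 0.001396 K/W
R_stud  = 0.145/(0.146×0.099×14.6) = 0.6871 K/W
R_cav   = 0.145/(0.0504×0.901×14.6) = 0.2187 K/W
1/R_core = 1/R_stud + 1/R_cav → R_core = 0.1659 K/W
R_outer = 0.015/(0.177×14.6) = 0.005805 K/W
R_total = 0.1731 K/W
Q = ΔT/R_total = 23/0.1731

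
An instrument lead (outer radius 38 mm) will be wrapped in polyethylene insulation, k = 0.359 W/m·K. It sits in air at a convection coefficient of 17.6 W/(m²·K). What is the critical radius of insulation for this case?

r_cr ≈ 20.4 mm

For a cylinder r_cr = k/h = 0.359/17.6
r_cr = 20.4 mm; since the bare radius (38 mm) is above r_cr, any added insulation will reduce heat loss.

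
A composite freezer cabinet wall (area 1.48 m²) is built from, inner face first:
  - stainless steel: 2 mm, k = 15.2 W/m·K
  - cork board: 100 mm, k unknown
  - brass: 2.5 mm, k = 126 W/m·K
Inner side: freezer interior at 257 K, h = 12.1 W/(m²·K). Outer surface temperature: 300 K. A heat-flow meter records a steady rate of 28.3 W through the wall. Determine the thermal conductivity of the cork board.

Model the wall as resistances in series:
R_inner film = 1/(h_i·A) = 1/(12.1×1.48) = 0.05584 K/W
R_stainless steel = L/(kA) = 0.002/(15.2×1.48) = 8.89×10^-5 K/W
R_brass = L/(kA) = 0.0025/(126×1.48) = 1.341×10^-5 K/W
Sum of known resistances R_other = 0.05594 K/W
Total R = ΔT/Q = 43/28.3 = 1.519 K/W
R_cork board = R_total − R_other = 1.463 K/W
k = L/(R·A) = 0.1/(1.463×1.48)

k ≈ 0.0462 W/(m·K)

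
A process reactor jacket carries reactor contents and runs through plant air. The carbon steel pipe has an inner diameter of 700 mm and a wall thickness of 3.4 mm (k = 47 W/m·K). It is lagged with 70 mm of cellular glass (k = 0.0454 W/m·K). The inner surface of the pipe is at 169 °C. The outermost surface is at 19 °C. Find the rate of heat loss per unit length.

Per-layer cylindrical resistances, series-summed:
R_carbon steel pipe wall = ln(353.4/350)/(2π×47×1) = 3.274×10^-5 K/W
R_cellular glass = ln(423.4/353.4)/(2π×0.0454×1) = 0.6335 K/W
R_total = 0.6336 K/W
Q = ΔT/R_total = 150/0.6336

q′ ≈ 237 W/m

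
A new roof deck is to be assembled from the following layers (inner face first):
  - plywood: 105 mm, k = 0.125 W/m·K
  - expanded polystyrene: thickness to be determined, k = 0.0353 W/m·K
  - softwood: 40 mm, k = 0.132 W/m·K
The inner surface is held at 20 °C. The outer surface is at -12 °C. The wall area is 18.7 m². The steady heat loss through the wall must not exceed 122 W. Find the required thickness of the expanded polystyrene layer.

Series thermal resistances:
R_plywood = L/(kA) = 0.105/(0.125×18.7) = 0.04492 K/W
R_softwood = L/(kA) = 0.04/(0.132×18.7) = 0.0162 K/W
Sum of the known resistances R_other = 0.06112 K/W
Required total resistance R_tot = ΔT/Q_allow = 32/122 = 0.2623 K/W
R_expanded polystyrene = R_tot − R_other = 0.2012 K/W
L = R·k·A = 0.2012×0.0353×18.7

L ≈ 133 mm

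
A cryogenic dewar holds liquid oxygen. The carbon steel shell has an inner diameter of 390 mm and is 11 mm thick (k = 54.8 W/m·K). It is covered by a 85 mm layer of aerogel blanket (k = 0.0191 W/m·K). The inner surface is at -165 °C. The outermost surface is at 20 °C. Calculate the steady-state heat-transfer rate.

Spherical conduction: R = (1/r_in − 1/r_out)/(4πk) per layer; series-sum.
R_carbon steel shell = (1/0.195 − 1/0.206)/(4π×54.8) = 3.976×10^-4 K/W
R_aerogel blanket = (1/0.206 − 1/0.291)/(4π×0.0191) = 5.908 K/W
R_total = 5.908 K/W
Q = ΔT/R_total = 185/5.908

Q ≈ 31.3 W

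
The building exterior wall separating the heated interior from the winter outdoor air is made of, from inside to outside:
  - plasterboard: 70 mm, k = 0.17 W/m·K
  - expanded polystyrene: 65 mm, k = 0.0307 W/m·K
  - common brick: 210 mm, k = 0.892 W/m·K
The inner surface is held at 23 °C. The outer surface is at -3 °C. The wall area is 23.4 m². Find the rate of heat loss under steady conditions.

Thermal resistances in series:
R_plasterboard = L/(kA) = 0.07/(0.17×23.4) = 0.0176 K/W
R_expanded polystyrene = L/(kA) = 0.065/(0.0307×23.4) = 0.09048 K/W
R_common brick = L/(kA) = 0.21/(0.892×23.4) = 0.01006 K/W
R_total = 0.1181 K/W
Q = ΔT / R_total = 26 / 0.1181

Q ≈ 220 W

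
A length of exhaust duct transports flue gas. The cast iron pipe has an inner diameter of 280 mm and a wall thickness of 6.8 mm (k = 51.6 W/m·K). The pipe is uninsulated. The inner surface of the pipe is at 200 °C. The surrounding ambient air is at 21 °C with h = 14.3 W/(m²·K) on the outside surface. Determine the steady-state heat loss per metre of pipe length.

q′ ≈ 2360 W/m

Cylindrical conduction, so R = ln(r₂/r₁)/(2πkL) per layer, in series:
R_cast iron pipe wall = ln(146.8/140)/(2π×51.6×1) = 1.463×10^-4 K/W
R_outer film = 1/(h_o·2πr_oL) = 1/(14.3×2π×0.1468×1) = 0.07582 K/W
R_total = 0.07596 K/W
Q = ΔT/R_total = 179/0.07596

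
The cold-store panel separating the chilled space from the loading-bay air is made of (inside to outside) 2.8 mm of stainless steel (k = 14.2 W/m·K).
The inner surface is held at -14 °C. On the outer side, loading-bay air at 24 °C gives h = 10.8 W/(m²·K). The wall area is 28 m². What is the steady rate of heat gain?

Using the resistance-network approach (series):
R_stainless steel = L/(kA) = 0.0028/(14.2×28) = 7.042×10^-6 K/W
R_outer film = 1/(h_o·A) = 1/(10.8×28) = 0.003307 K/W
R_total = 0.003314 K/W
Q = ΔT / R_total = 38 / 0.003314

Q ≈ 11500 W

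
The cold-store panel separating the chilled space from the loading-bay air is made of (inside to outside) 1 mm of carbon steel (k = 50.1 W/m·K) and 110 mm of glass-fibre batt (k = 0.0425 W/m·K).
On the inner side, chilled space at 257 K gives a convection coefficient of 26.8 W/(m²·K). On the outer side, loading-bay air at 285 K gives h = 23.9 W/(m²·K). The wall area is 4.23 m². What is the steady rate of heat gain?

Q ≈ 44.4 W

Thermal resistances in series:
R_inner film = 1/(h_i·A) = 1/(26.8×4.23) = 0.008821 K/W
R_carbon steel = L/(kA) = 0.001/(50.1×4.23) = 4.719×10^-6 K/W
R_glass-fibre batt = L/(kA) = 0.11/(0.0425×4.23) = 0.6119 K/W
R_outer film = 1/(h_o·A) = 1/(23.9×4.23) = 0.009891 K/W
R_total = 0.6306 K/W
Q = ΔT / R_total = 28 / 0.6306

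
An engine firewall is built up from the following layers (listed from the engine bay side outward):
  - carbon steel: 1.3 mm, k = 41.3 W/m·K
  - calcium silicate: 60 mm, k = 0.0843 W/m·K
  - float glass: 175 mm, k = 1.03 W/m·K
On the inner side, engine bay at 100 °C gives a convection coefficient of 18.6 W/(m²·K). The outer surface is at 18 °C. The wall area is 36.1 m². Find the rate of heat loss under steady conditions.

Model the wall as resistances in series:
R_inner film = 1/(h_i·A) = 1/(18.6×36.1) = 0.001489 K/W
R_carbon steel = L/(kA) = 0.0013/(41.3×36.1) = 8.719×10^-7 K/W
R_calcium silicate = L/(kA) = 0.06/(0.0843×36.1) = 0.01972 K/W
R_float glass = L/(kA) = 0.175/(1.03×36.1) = 0.004706 K/W
R_total = 0.02591 K/W
Q = ΔT / R_total = 82 / 0.02591

Q ≈ 3160 W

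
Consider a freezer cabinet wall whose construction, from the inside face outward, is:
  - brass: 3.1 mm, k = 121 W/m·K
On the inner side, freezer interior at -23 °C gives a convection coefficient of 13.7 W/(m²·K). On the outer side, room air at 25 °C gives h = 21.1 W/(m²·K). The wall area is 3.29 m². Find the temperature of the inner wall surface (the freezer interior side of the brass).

Using the resistance-network approach (series):
R_inner film = 1/(h_i·A) = 1/(13.7×3.29) = 0.02219 K/W
R_brass = L/(kA) = 0.0031/(121×3.29) = 7.787×10^-6 K/W
R_outer film = 1/(h_o·A) = 1/(21.1×3.29) = 0.01441 K/W
R_total = 0.0366 K/W;  Q = ΔT/R_total = 48/0.0366 = 1312 W
T_interface = T_inner + Q·ΣR(inner→interface) = -23 + 1310×0.02219

T ≈ 6.1 °C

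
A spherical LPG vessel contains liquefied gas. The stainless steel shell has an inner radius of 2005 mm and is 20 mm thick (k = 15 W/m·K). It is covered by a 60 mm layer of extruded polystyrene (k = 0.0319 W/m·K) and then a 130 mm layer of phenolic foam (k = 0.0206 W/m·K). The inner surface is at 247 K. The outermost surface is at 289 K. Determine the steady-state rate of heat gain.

Q ≈ 291 W

Radial (spherical) resistances in series:
R_stainless steel shell = (1/2.005 − 1/2.025)/(4π×15) = 2.613×10^-5 K/W
R_extruded polystyrene = (1/2.025 − 1/2.085)/(4π×0.0319) = 0.03545 K/W
R_phenolic foam = (1/2.085 − 1/2.215)/(4π×0.0206) = 0.1087 K/W
R_total = 0.1442 K/W
Q = ΔT/R_total = 42/0.1442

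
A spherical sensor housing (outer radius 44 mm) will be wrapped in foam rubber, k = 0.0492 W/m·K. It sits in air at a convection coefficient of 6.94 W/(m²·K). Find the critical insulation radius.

For a sphere r_cr = 2k/h = 2×0.0492/6.94
r_cr = 14.2 mm; since the bare radius (44 mm) is above r_cr, any added insulation will reduce heat loss.

r_cr ≈ 14.2 mm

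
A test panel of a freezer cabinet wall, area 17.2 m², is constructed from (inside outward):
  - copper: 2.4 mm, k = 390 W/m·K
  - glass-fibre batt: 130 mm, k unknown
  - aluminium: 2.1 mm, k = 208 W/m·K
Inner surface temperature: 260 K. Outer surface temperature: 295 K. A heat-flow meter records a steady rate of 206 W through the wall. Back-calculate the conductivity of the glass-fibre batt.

Using the resistance-network approach (series):
R_copper = L/(kA) = 0.0024/(390×17.2) = 3.578×10^-7 K/W
R_aluminium = L/(kA) = 0.0021/(208×17.2) = 5.87×10^-7 K/W
Sum of known resistances R_other = 9.448×10^-7 K/W
Total R = ΔT/Q = 35/206 = 0.1699 K/W
R_glass-fibre batt = R_total − R_other = 0.1699 K/W
k = L/(R·A) = 0.13/(0.1699×17.2)

k ≈ 0.0445 W/(m·K)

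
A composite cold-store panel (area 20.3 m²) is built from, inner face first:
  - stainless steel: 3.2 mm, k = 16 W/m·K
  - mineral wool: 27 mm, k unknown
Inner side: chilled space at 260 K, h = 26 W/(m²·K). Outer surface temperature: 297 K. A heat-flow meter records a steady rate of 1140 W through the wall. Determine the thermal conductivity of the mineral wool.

k ≈ 0.0435 W/(m·K)

Model the wall as resistances in series:
R_inner film = 1/(h_i·A) = 1/(26×20.3) = 0.001895 K/W
R_stainless steel = L/(kA) = 0.0032/(16×20.3) = 9.852×10^-6 K/W
Sum of known resistances R_other = 0.001905 K/W
Total R = ΔT/Q = 37/1140 = 0.03246 K/W
R_mineral wool = R_total − R_other = 0.03055 K/W
k = L/(R·A) = 0.027/(0.03055×20.3)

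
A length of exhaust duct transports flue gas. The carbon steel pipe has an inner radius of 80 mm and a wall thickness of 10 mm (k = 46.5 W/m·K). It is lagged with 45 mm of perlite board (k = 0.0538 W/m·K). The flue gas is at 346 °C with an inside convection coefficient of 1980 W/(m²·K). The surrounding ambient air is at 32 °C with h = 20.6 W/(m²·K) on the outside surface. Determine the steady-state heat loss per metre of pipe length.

For a radial system each layer contributes R = ln(r_out/r_in)/(2πkL); films add R = 1/(hA).
R_inner film = 1/(h_i·2πr₁L) = 1/(1980×2π×0.08×1) = 0.001005 K/W
R_carbon steel pipe wall = ln(90/80)/(2π×46.5×1) = 4.031×10^-4 K/W
R_perlite board = ln(135/90)/(2π×0.0538×1) = 1.199 K/W
R_outer film = 1/(h_o·2πr_oL) = 1/(20.6×2π×0.135×1) = 0.05723 K/W
R_total = 1.258 K/W
Q = ΔT/R_total = 314/1.258

q′ ≈ 250 W/m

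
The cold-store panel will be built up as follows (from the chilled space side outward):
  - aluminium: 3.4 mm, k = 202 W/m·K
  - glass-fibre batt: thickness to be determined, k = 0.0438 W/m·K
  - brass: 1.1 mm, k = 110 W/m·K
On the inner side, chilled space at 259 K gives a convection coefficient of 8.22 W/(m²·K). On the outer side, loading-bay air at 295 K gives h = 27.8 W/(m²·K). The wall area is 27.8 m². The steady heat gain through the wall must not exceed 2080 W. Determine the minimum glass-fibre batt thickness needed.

Using the resistance-network approach (series):
R_inner film = 1/(h_i·A) = 1/(8.22×27.8) = 0.004376 K/W
R_aluminium = L/(kA) = 0.0034/(202×27.8) = 6.055×10^-7 K/W
R_brass = L/(kA) = 0.0011/(110×27.8) = 3.597×10^-7 K/W
R_outer film = 1/(h_o·A) = 1/(27.8×27.8) = 0.001294 K/W
Sum of the known resistances R_other = 0.005671 K/W
Required total resistance R_tot = ΔT/Q_allow = 36/2080 = 0.01731 K/W
R_glass-fibre batt = R_tot − R_other = 0.01164 K/W
L = R·k·A = 0.01164×0.0438×27.8

L ≈ 14.2 mm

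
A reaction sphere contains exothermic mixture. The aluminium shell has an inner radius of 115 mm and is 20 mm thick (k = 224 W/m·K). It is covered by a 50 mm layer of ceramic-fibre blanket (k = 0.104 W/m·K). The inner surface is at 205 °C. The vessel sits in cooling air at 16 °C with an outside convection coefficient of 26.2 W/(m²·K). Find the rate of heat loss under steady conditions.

For a spherical shell R = (1/r₁ − 1/r₂)/(4πk); film R = 1/(h·4πr²). In series:
R_aluminium shell = (1/0.115 − 1/0.135)/(4π×224) = 4.577×10^-4 K/W
R_ceramic-fibre blanket = (1/0.135 − 1/0.185)/(4π×0.104) = 1.532 K/W
R_outer film = 1/(h·4πr_o²) = 1/(26.2×4π×0.185²) = 0.08875 K/W
R_total = 1.621 K/W
Q = ΔT/R_total = 189/1.621

Q ≈ 117 W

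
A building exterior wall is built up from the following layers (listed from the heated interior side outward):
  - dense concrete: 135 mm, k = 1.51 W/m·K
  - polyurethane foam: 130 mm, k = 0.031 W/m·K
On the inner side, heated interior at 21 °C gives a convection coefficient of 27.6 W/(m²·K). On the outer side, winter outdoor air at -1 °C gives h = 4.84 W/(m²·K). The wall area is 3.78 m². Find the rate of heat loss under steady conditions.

Model the wall as resistances in series:
R_inner film = 1/(h_i·A) = 1/(27.6×3.78) = 0.009585 K/W
R_dense concrete = L/(kA) = 0.135/(1.51×3.78) = 0.02365 K/W
R_polyurethane foam = L/(kA) = 0.13/(0.031×3.78) = 1.109 K/W
R_outer film = 1/(h_o·A) = 1/(4.84×3.78) = 0.05466 K/W
R_total = 1.197 K/W
Q = ΔT / R_total = 22 / 1.197

Q ≈ 18.4 W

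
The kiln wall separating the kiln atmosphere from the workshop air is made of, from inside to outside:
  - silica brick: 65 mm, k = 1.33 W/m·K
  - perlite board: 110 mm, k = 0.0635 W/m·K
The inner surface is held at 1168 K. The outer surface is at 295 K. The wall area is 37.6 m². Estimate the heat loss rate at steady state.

Q ≈ 18400 W

Using the resistance-network approach (series):
R_silica brick = L/(kA) = 0.065/(1.33×37.6) = 0.0013 K/W
R_perlite board = L/(kA) = 0.11/(0.0635×37.6) = 0.04607 K/W
R_total = 0.04737 K/W
Q = ΔT / R_total = 873 / 0.04737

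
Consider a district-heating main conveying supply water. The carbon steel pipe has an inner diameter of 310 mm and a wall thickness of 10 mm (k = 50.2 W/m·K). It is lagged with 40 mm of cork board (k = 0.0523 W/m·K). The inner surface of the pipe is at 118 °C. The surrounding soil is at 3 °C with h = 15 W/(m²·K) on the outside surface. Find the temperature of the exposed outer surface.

Cylindrical conduction, so R = ln(r₂/r₁)/(2πkL) per layer, in series:
R_carbon steel pipe wall = ln(165/155)/(2π×50.2×1) = 1.982×10^-4 K/W
R_cork board = ln(205/165)/(2π×0.0523×1) = 0.6606 K/W
R_outer film = 1/(h_o·2πr_oL) = 1/(15×2π×0.205×1) = 0.05176 K/W
R_total = 0.7125 K/W
Q = ΔT/R_total = 115/0.7125
Q = 161 W/m
T_interface = T_inner − Q·ΣR(inner→interface) = 118 − 161×0.6608

T ≈ 11.4 °C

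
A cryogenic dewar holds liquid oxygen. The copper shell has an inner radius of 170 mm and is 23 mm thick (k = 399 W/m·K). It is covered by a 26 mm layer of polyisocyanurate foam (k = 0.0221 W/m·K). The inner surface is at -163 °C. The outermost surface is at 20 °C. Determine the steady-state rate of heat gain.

Q ≈ 82.6 W

Each spherical layer contributes R = (1/r_i − 1/r_o)/(4πk):
R_copper shell = (1/0.17 − 1/0.193)/(4π×399) = 1.398×10^-4 K/W
R_polyisocyanurate foam = (1/0.193 − 1/0.219)/(4π×0.0221) = 2.215 K/W
R_total = 2.215 K/W
Q = ΔT/R_total = 183/2.215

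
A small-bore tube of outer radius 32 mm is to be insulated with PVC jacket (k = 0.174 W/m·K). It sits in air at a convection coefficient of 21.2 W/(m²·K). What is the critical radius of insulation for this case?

r_cr ≈ 8.21 mm

For a cylinder r_cr = k/h = 0.174/21.2
r_cr = 8.21 mm; since the bare radius (32 mm) is above r_cr, any added insulation will reduce heat loss.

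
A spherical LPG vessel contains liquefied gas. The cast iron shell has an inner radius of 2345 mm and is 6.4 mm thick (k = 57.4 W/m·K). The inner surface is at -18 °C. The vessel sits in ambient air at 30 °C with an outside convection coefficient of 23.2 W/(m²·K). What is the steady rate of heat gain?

Spherical conduction: R = (1/r_in − 1/r_out)/(4πk) per layer; series-sum.
R_cast iron shell = (1/2.345 − 1/2.3514)/(4π×57.4) = 1.609×10^-6 K/W
R_outer film = 1/(h·4πr_o²) = 1/(23.2×4π×2.3514²) = 6.204×10^-4 K/W
R_total = 6.22×10^-4 K/W
Q = ΔT/R_total = 48/6.22×10^-4

Q ≈ 77200 W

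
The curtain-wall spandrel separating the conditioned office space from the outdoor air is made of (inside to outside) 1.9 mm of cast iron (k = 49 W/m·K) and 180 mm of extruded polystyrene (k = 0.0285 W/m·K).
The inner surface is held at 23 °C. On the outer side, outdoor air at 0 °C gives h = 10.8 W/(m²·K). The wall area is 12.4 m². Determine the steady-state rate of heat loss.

Model the wall as resistances in series:
R_cast iron = L/(kA) = 0.0019/(49×12.4) = 3.127×10^-6 K/W
R_extruded polystyrene = L/(kA) = 0.18/(0.0285×12.4) = 0.5093 K/W
R_outer film = 1/(h_o·A) = 1/(10.8×12.4) = 0.007467 K/W
R_total = 0.5168 K/W
Q = ΔT / R_total = 23 / 0.5168

Q ≈ 44.5 W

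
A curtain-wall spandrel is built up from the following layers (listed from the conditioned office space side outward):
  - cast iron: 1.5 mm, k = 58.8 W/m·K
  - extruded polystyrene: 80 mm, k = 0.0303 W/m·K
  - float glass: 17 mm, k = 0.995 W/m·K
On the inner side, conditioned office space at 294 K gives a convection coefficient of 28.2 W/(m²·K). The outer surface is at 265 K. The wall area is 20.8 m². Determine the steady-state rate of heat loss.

Q ≈ 224 W

Using the resistance-network approach (series):
R_inner film = 1/(h_i·A) = 1/(28.2×20.8) = 0.001705 K/W
R_cast iron = L/(kA) = 0.0015/(58.8×20.8) = 1.226×10^-6 K/W
R_extruded polystyrene = L/(kA) = 0.08/(0.0303×20.8) = 0.1269 K/W
R_float glass = L/(kA) = 0.017/(0.995×20.8) = 8.214×10^-4 K/W
R_total = 0.1295 K/W
Q = ΔT / R_total = 29 / 0.1295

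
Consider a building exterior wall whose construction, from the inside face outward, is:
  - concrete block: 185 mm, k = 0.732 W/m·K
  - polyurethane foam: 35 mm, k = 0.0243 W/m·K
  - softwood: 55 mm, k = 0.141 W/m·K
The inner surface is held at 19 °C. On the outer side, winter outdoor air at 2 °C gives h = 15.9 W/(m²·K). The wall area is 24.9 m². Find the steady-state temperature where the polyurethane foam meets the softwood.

T ≈ 5.59 °C

Model the wall as resistances in series:
R_concrete block = L/(kA) = 0.185/(0.732×24.9) = 0.01015 K/W
R_polyurethane foam = L/(kA) = 0.035/(0.0243×24.9) = 0.05784 K/W
R_softwood = L/(kA) = 0.055/(0.141×24.9) = 0.01567 K/W
R_outer film = 1/(h_o·A) = 1/(15.9×24.9) = 0.002526 K/W
R_total = 0.08619 K/W;  Q = ΔT/R_total = 17/0.08619 = 197.2 W
T_interface = T_inner − Q·ΣR(inner→interface) = 19 − 197×0.06799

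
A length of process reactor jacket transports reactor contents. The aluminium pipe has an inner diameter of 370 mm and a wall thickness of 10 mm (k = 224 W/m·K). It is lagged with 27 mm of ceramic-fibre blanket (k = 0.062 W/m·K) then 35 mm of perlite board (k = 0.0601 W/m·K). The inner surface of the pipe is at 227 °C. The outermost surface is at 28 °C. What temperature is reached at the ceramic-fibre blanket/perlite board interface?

Cylindrical conduction, so R = ln(r₂/r₁)/(2πkL) per layer, in series:
R_aluminium pipe wall = ln(195/185)/(2π×224×1) = 3.74×10^-5 K/W
R_ceramic-fibre blanket = ln(222/195)/(2π×0.062×1) = 0.3329 K/W
R_perlite board = ln(257/222)/(2π×0.0601×1) = 0.3877 K/W
R_total = 0.7206 K/W
Q = ΔT/R_total = 199/0.7206
Q = 276 W/m
T_interface = T_inner − Q·ΣR(inner→interface) = 227 − 276×0.3329

T ≈ 135 °C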